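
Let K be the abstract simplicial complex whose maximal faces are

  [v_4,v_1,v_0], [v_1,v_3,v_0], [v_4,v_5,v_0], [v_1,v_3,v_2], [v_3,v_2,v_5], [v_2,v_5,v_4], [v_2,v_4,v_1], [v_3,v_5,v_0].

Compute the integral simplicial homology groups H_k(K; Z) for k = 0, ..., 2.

Fix the vertex order v_0 < v_1 < v_2 < v_3 < v_4 < v_5 and write every simplex with vertices in increasing order. Then dim K = 2 and the simplices of K are:

  0-simplices (6): [v_0], [v_1], [v_2], [v_3], [v_4], [v_5]
  1-simplices (12): [v_0,v_1], [v_0,v_3], [v_0,v_4], [v_0,v_5], [v_1,v_2], [v_1,v_3], [v_1,v_4], [v_2,v_3], [v_2,v_4], [v_2,v_5], [v_3,v_5], [v_4,v_5]
  2-simplices (8): [v_0,v_1,v_3], [v_0,v_1,v_4], [v_0,v_3,v_5], [v_0,v_4,v_5], [v_1,v_2,v_3], [v_1,v_2,v_4], [v_2,v_3,v_5], [v_2,v_4,v_5]

so the chain groups are C_0 ≅ Z^6, C_1 ≅ Z^12, C_2 ≅ Z^8.

Boundary ∂_1: C_1 → C_0 sends each edge [p,q] (with p < q) to q − p. For instance
  ∂[v_2,v_3] = [v_3] − [v_2].
The resulting 6×12 matrix has rank 5, and its Smith normal form has invariant factors (1,1,1,1,1).

∂_2: C_2 → C_1 acts by ∂[p,q,r] = [q,r] − [p,r] + [p,q]. For instance
  ∂[v_0,v_1,v_4] = [v_1,v_4] − [v_0,v_4] + [v_0,v_1],
  ∂[v_0,v_1,v_3] = [v_1,v_3] − [v_0,v_3] + [v_0,v_1].
This gives a 12×8 integer matrix of rank 7; reducing to Smith normal form yields diagonal entries (1,1,1,1,1,1,1).

Computing H_k = (kernel of ∂_k) / (image of ∂_{k+1}):

  H_0: rank C_0 − rank ∂_1 = 6 − 5 = 1, and the invariant factors of ∂_1 are all 1, so H_0 ≅ Z.
  H_1: rank ker ∂_1 − rank ∂_2 = (12 − 5) − 7 = 0, and the invariant factors of ∂_2 are all 1, so H_1 ≅ 0.
  H_2: rank ker ∂_2 − rank ∂_3 = (8 − 7) − 0 = 1, and there is no ∂_3, so H_2 ≅ Z.

H_0 = Z,  H_1 = 0,  H_2 = Z.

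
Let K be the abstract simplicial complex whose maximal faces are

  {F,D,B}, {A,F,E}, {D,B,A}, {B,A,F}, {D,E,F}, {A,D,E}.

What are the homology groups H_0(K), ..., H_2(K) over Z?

H_0 ≅ Z,  H_1 = 0,  H_2 ≅ Z.

We work with the vertex ordering A < B < D < E < F. The simplices of K, each written with vertices in increasing order, are:

  0-simplices (5): A, B, D, E, F
  1-simplices (9): AB, AD, AE, AF, BD, BF, DE, DF, EF
  2-simplices (6): ABD, ABF, ADE, AEF, BDF, DEF

giving chain groups C_0 ≅ Z^5, C_1 ≅ Z^9, C_2 ≅ Z^6.

Boundary ∂_1: C_1 → C_0 is given by ∂[p,q] = [q] − [p]. For instance
  ∂BD = D − B.
This gives a 5×9 integer matrix of rank 4; reducing to Smith normal form yields diagonal entries (1,1,1,1).

The boundary map ∂_2: C_2 → C_1 maps a triangle to the signed sum of its edges. For instance
  ∂ADE = DE − AE + AD,
  ∂BDF = DF − BF + BD.
The resulting 9×6 matrix has rank 5, and its Smith normal form has invariant factors (1,1,1,1,1).

Computing H_k = (kernel of ∂_k) / (image of ∂_{k+1}):

  H_0: rank C_0 − rank ∂_1 = 5 − 4 = 1, and the invariant factors of ∂_1 are all 1, so H_0 ≅ Z.
  H_1: rank ker ∂_1 − rank ∂_2 = (9 − 4) − 5 = 0, and the invariant factors of ∂_2 are all 1, so H_1 ≅ 0.
  H_2: rank ker ∂_2 − rank ∂_3 = (6 − 5) − 0 = 1, and there is no ∂_3, so H_2 ≅ Z.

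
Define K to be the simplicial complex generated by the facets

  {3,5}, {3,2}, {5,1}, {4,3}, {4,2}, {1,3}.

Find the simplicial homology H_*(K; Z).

H_0 = Z,  H_1 = Z^2.

Fix the vertex order 1 < 2 < 3 < 4 < 5 and write every simplex with vertices in increasing order. Then dim K = 1 and the simplices of K are:

  0-simplices (5): [1], [2], [3], [4], [5]
  1-simplices (6): [1,3], [1,5], [2,3], [2,4], [3,4], [3,5]

so the chain groups are C_0 ≅ Z^5, C_1 ≅ Z^6.

The boundary map ∂_1: C_1 → C_0 maps an edge to its endpoints' difference, ∂[p,q] = q − p. For instance
  ∂[3,5] = [5] − [3].
This gives a 5×6 integer matrix of rank 4; reducing to Smith normal form yields diagonal entries (1,1,1,1).

From H_k ≅ ker(∂_k) / im(∂_{k+1}) we obtain:

  H_0: rank C_0 − rank ∂_1 = 5 − 4 = 1, and the invariant factors of ∂_1 are all 1, so H_0 ≅ Z.
  H_1: rank ker ∂_1 − rank ∂_2 = (6 − 4) − 0 = 2, and there is no ∂_2, so H_1 ≅ Z^2.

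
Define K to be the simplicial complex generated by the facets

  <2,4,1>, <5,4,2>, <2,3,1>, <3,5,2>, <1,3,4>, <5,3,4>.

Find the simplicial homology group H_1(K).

H_1 ≅ 0.

Order the vertices as 1 < 2 < 3 < 4 < 5. Listing each simplex with vertices in this order, K has dimension 2 with simplices:

  0-simplices (5): [1], [2], [3], [4], [5]
  1-simplices (9): [1,2], [1,3], [1,4], [2,3], [2,4], [2,5], [3,4], [3,5], [4,5]
  2-simplices (6): [1,2,3], [1,2,4], [1,3,4], [2,3,5], [2,4,5], [3,4,5]

so the chain groups are C_0 ≅ Z^5, C_1 ≅ Z^9, C_2 ≅ Z^6.

The boundary map ∂_1: C_1 → C_0 maps an edge to its endpoints' difference, ∂[p,q] = q − p. For instance
  ∂[3,4] = [4] − [3].
The 5×9 boundary matrix has rank 4 and Smith normal form diag(1,1,1,1).

∂_2: C_2 → C_1 sends each 2-simplex [p,q,r] to [q,r] − [p,r] + [p,q]. For instance
  ∂[3,4,5] = [4,5] − [3,5] + [3,4],
  ∂[2,3,5] = [3,5] − [2,5] + [2,3].
This gives a 9×6 integer matrix of rank 5; reducing to Smith normal form yields diagonal entries (1,1,1,1,1).

From H_k ≅ ker(∂_k) / im(∂_{k+1}) we obtain:

  H_1: rank ker ∂_1 − rank ∂_2 = (9 − 4) − 5 = 0, and the invariant factors of ∂_2 are all 1, so H_1 = 0.

(K is a triangulation of the 2-sphere S^2.)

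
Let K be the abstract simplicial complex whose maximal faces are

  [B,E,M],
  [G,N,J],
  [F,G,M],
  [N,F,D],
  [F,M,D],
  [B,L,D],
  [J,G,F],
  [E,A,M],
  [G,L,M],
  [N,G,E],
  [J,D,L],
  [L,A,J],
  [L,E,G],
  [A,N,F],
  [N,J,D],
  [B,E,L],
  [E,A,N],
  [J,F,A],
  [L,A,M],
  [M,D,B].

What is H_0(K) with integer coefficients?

Fix the vertex order A < B < D < E < F < G < J < L < M < N and write every simplex with vertices in increasing order. Then dim K = 2 and the simplices of K are:

  0-simplices (10): A, B, D, E, F, G, J, L, M, N
  1-simplices (30): AE, AF, AJ, AL, AM, AN, BD, BE, BL, BM, DF, DJ, DL, DM, DN, EG, EL, EM, EN, FG, FJ, FM, FN, GJ, GL, GM, GN, JL, JN, LM
  2-simplices (20): AEM, AEN, AFJ, AFN, AJL, ALM, BDL, BDM, BEL, BEM, DFM, DFN, DJL, DJN, EGL, EGN, FGJ, FGM, GJN, GLM

so the chain groups are C_0 ≅ Z^10, C_1 ≅ Z^30, C_2 ≅ Z^20.

Boundary ∂_1: C_1 → C_0 maps an edge to its endpoints' difference, ∂[p,q] = q − p.
This gives a 10×30 integer matrix of rank 9; reducing to Smith normal form yields diagonal entries (1,1,1,1,1,1,1,1,1).

The boundary map ∂_2: C_2 → C_1 sends each 2-simplex [p,q,r] to [q,r] − [p,r] + [p,q]. For instance
  ∂BEM = EM − BM + BE,
  ∂AEM = EM − AM + AE.
As a 30×20 matrix over Z this has rank 20, with invariant factors (1,1,1,1,1,1,1,1,1,1,1,1,1,1,1,1,1,1,1,2).

Computing H_k = (kernel of ∂_k) / (image of ∂_{k+1}):

  H_0: rank C_0 − rank ∂_1 = 10 − 9 = 1, and the invariant factors of ∂_1 are all 1, so H_0 = Z.

H_0 = Z.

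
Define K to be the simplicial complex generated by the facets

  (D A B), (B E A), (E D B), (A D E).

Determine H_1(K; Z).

Fix the vertex order A < B < D < E and write every simplex with vertices in increasing order. Then dim K = 2 and the simplices of K are:

  0-simplices (4): A, B, D, E
  1-simplices (6): AB, AD, AE, BD, BE, DE
  2-simplices (4): ABD, ABE, ADE, BDE

Hence C_0 ≅ Z^4, C_1 ≅ Z^6, C_2 ≅ Z^4.

The boundary map ∂_1: C_1 → C_0 sends each edge [p,q] (with p < q) to q − p. For instance
  ∂AD = D − A.
The resulting 4×6 matrix has rank 3, and its Smith normal form has invariant factors (1,1,1).

Boundary ∂_2: C_2 → C_1 acts by ∂[p,q,r] = [q,r] − [p,r] + [p,q]. For instance
  ∂ADE = DE − AE + AD,
  ∂ABD = BD − AD + AB.
This gives a 6×4 integer matrix of rank 3; reducing to Smith normal form yields diagonal entries (1,1,1).

Now H_k = ker ∂_k / im ∂_{k+1}, so:

  H_1: rank ker ∂_1 − rank ∂_2 = (6 − 3) − 3 = 0, and the invariant factors of ∂_2 are all 1, so H_1 ≅ 0.

H_1 = 0.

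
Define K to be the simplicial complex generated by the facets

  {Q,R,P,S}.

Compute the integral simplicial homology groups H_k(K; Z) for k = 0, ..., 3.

H_0 ≅ Z,  H_1 = 0,  H_2 = 0,  H_3 = 0.

Take the total order P < Q < R < S on the vertex set. Then K (dimension 3) consists of the simplices:

  0-simplices (4): P, Q, R, S
  1-simplices (6): PQ, PR, PS, QR, QS, RS
  2-simplices (4): PQR, PQS, PRS, QRS
  3-simplices (1): PQRS

giving chain groups C_0 ≅ Z^4, C_1 ≅ Z^6, C_2 ≅ Z^4, C_3 ≅ Z^1.

The boundary map ∂_1: C_1 → C_0 maps an edge to its endpoints' difference, ∂[p,q] = q − p. For instance
  ∂PQ = Q − P.
The 4×6 boundary matrix has rank 3 and Smith normal form diag(1,1,1).

∂_2: C_2 → C_1 maps a triangle to the signed sum of its edges. For instance
  ∂PQS = QS − PS + PQ,
  ∂PRS = RS − PS + PR.
This gives a 6×4 integer matrix of rank 3; reducing to Smith normal form yields diagonal entries (1,1,1).

∂_3: C_3 → C_2 sends each 3-simplex σ to the alternating sum Σ_i (−1)^i (σ with its i-th vertex removed). For instance
  ∂PQRS = QRS − PRS + PQS − PQR.
As a 4×1 matrix over Z this has rank 1, with invariant factors (1).

Now H_k = ker ∂_k / im ∂_{k+1}, so:

  H_0: rank C_0 − rank ∂_1 = 4 − 3 = 1, and the invariant factors of ∂_1 are all 1, so H_0 = Z.
  H_1: rank ker ∂_1 − rank ∂_2 = (6 − 3) − 3 = 0, and the invariant factors of ∂_2 are all 1, so H_1 = 0.
  H_2: rank ker ∂_2 − rank ∂_3 = (4 − 3) − 1 = 0, and the invariant factors of ∂_3 are all 1, so H_2 = 0.
  H_3: rank ker ∂_3 − rank ∂_4 = (1 − 1) − 0 = 0, and there is no ∂_4, so H_3 = 0.

As a check, the Euler characteristic is 4 − 6 + 4 − 1 = 1, which agrees with 1 − 0 + 0 − 0 = 1.
(K is a triangulation of the 3-simplex.)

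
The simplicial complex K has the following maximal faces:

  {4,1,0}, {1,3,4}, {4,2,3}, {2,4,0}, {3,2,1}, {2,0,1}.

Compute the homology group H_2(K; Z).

Order the vertices as 0 < 1 < 2 < 3 < 4. Listing each simplex with vertices in this order, K has dimension 2 with simplices:

  0-simplices (5): [0], [1], [2], [3], [4]
  1-simplices (9): [0,1], [0,2], [0,4], [1,2], [1,3], [1,4], [2,3], [2,4], [3,4]
  2-simplices (6): [0,1,2], [0,1,4], [0,2,4], [1,2,3], [1,3,4], [2,3,4]

giving chain groups C_0 ≅ Z^5, C_1 ≅ Z^9, C_2 ≅ Z^6.

Boundary ∂_1: C_1 → C_0 maps an edge to its endpoints' difference, ∂[p,q] = q − p.
The 5×9 boundary matrix has rank 4 and Smith normal form diag(1,1,1,1).

The boundary map ∂_2: C_2 → C_1 maps a triangle to the signed sum of its edges. For instance
  ∂[1,3,4] = [3,4] − [1,4] + [1,3],
  ∂[0,1,2] = [1,2] − [0,2] + [0,1].
The 9×6 boundary matrix has rank 5 and Smith normal form diag(1,1,1,1,1).

Reading off H_k = ker ∂_k / im ∂_{k+1}:

  H_2: rank ker ∂_2 − rank ∂_3 = (6 − 5) − 0 = 1, and there is no ∂_3, so H_2 = Z.

H_2 = Z.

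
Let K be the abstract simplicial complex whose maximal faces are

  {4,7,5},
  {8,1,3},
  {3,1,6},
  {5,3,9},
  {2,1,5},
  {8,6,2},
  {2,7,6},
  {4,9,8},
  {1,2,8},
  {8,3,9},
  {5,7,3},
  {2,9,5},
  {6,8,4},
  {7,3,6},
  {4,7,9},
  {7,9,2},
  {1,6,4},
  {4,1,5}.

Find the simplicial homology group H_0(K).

H_0 ≅ Z.

K has 9 vertices, 27 edges, 18 triangles.
rank ∂_0 = 0, rank ∂_1 = 8 ⇒ b_0 = 9 − 0 − 8 = 1; all invariant factors of ∂_1 are 1 so no torsion. So H_0 = Z.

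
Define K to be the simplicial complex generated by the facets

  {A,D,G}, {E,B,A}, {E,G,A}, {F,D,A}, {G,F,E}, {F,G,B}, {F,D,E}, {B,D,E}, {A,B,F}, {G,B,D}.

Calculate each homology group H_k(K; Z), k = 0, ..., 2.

Fix the vertex order A < B < D < E < F < G and write every simplex with vertices in increasing order. Then dim K = 2 and the simplices of K are:

  0-simplices (6): A, B, D, E, F, G
  1-simplices (15): AB, AD, AE, AF, AG, BD, BE, BF, BG, DE, DF, DG, EF, EG, FG
  2-simplices (10): ABE, ABF, ADF, ADG, AEG, BDE, BDG, BFG, DEF, EFG

Hence C_0 ≅ Z^6, C_1 ≅ Z^15, C_2 ≅ Z^10.

Boundary ∂_1: C_1 → C_0 is given by ∂[p,q] = [q] − [p].
The resulting 6×15 matrix has rank 5, and its Smith normal form has invariant factors (1,1,1,1,1).

Boundary ∂_2: C_2 → C_1 acts by ∂[p,q,r] = [q,r] − [p,r] + [p,q]. For instance
  ∂BDE = DE − BE + BD,
  ∂ABE = BE − AE + AB.
This gives a 15×10 integer matrix of rank 10; reducing to Smith normal form yields diagonal entries (1,1,1,1,1,1,1,1,1,2).

Reading off H_k = ker ∂_k / im ∂_{k+1}:

  H_0: rank C_0 − rank ∂_1 = 6 − 5 = 1, and the invariant factors of ∂_1 are all 1, so H_0 ≅ Z.
  H_1: rank ker ∂_1 − rank ∂_2 = (15 − 5) − 10 = 0, and ∂_2 has invariant factor 2 > 1, so H_1 ≅ Z/2.
  H_2: rank ker ∂_2 − rank ∂_3 = (10 − 10) − 0 = 0, and there is no ∂_3, so H_2 ≅ 0.

H_0 = Z,  H_1 = Z/2,  H_2 = 0.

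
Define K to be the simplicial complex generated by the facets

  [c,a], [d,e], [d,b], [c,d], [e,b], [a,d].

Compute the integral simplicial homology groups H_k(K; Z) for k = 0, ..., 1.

Order the vertices as a < b < c < d < e. Listing each simplex with vertices in this order, K has dimension 1 with simplices:

  0-simplices (5): a, b, c, d, e
  1-simplices (6): ac, ad, bd, be, cd, de

Hence C_0 ≅ Z^5, C_1 ≅ Z^6.

∂_1: C_1 → C_0 is given by ∂[p,q] = [q] − [p]. For instance
  ∂be = e − b.
The resulting 5×6 matrix has rank 4, and its Smith normal form has invariant factors (1,1,1,1).

Now H_k = ker ∂_k / im ∂_{k+1}, so:

  H_0: rank C_0 − rank ∂_1 = 5 − 4 = 1, and the invariant factors of ∂_1 are all 1, so H_0 ≅ Z.
  H_1: rank ker ∂_1 − rank ∂_2 = (6 − 4) − 0 = 2, and there is no ∂_2, so H_1 ≅ Z^2.

H_0 = Z,  H_1 = Z^2.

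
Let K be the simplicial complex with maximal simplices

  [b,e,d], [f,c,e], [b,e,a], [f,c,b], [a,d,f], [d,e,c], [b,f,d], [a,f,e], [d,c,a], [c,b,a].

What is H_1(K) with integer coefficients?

H_1 ≅ Z/2.

Order the vertices as a < b < c < d < e < f. Listing each simplex with vertices in this order, K has dimension 2 with simplices:

  0-simplices (6): a, b, c, d, e, f
  1-simplices (15): ab, ac, ad, ae, af, bc, bd, be, bf, cd, ce, cf, de, df, ef
  2-simplices (10): abc, abe, acd, adf, aef, bcf, bde, bdf, cde, cef

giving chain groups C_0 ≅ Z^6, C_1 ≅ Z^15, C_2 ≅ Z^10.

∂_1: C_1 → C_0 is given by ∂[p,q] = [q] − [p].
This gives a 6×15 integer matrix of rank 5; reducing to Smith normal form yields diagonal entries (1,1,1,1,1).

∂_2: C_2 → C_1 maps a triangle to the signed sum of its edges. For instance
  ∂cef = ef − cf + ce,
  ∂acd = cd − ad + ac.
As a 15×10 matrix over Z this has rank 10, with invariant factors (1,1,1,1,1,1,1,1,1,2).

From H_k ≅ ker(∂_k) / im(∂_{k+1}) we obtain:

  H_1: rank ker ∂_1 − rank ∂_2 = (15 − 5) − 10 = 0, and ∂_2 has invariant factor 2 > 1, so H_1 ≅ Z/2.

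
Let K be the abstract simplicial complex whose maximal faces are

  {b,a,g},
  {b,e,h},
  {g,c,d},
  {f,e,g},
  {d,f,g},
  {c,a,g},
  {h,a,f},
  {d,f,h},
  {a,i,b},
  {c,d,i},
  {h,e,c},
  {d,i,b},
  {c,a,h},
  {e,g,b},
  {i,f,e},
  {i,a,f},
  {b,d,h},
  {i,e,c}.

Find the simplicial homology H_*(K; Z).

H_0 = Z,  H_1 = Z^2,  H_2 = Z.

We work with the vertex ordering a < b < c < d < e < f < g < h < i. The simplices of K, each written with vertices in increasing order, are:

  0-simplices (9): a, b, c, d, e, f, g, h, i
  1-simplices (27): ab, ac, af, ag, ah, ai, bd, be, bg, bh, bi, cd, ce, cg, ch, ci, df, dg, dh, di, ef, eg, eh, ei, fg, fh, fi
  2-simplices (18): abg, abi, acg, ach, afh, afi, bdh, bdi, beg, beh, cdg, cdi, ceh, cei, dfg, dfh, efg, efi

so the chain groups are C_0 ≅ Z^9, C_1 ≅ Z^27, C_2 ≅ Z^18.

Boundary ∂_1: C_1 → C_0 is given by ∂[p,q] = [q] − [p].
This gives a 9×27 integer matrix of rank 8; reducing to Smith normal form yields diagonal entries (1,1,1,1,1,1,1,1).

The boundary map ∂_2: C_2 → C_1 acts by ∂[p,q,r] = [q,r] − [p,r] + [p,q]. For instance
  ∂abi = bi − ai + ab,
  ∂cdi = di − ci + cd.
This gives a 27×18 integer matrix of rank 17; reducing to Smith normal form yields diagonal entries (1,1,1,1,1,1,1,1,1,1,1,1,1,1,1,1,1).

Reading off H_k = ker ∂_k / im ∂_{k+1}:

  H_0: rank C_0 − rank ∂_1 = 9 − 8 = 1, and the invariant factors of ∂_1 are all 1, so H_0 = Z.
  H_1: rank ker ∂_1 − rank ∂_2 = (27 − 8) − 17 = 2, and the invariant factors of ∂_2 are all 1, so H_1 = Z^2.
  H_2: rank ker ∂_2 − rank ∂_3 = (18 − 17) − 0 = 1, and there is no ∂_3, so H_2 = Z.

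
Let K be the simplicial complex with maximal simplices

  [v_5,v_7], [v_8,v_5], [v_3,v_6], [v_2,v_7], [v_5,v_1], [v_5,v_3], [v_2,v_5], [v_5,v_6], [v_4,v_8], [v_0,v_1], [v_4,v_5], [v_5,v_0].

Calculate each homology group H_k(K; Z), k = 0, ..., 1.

Fix the vertex order v_0 < v_1 < v_2 < v_3 < v_4 < v_5 < v_6 < v_7 < v_8 and write every simplex with vertices in increasing order. Then dim K = 1 and the simplices of K are:

  0-simplices (9): [v_0], [v_1], [v_2], [v_3], [v_4], [v_5], [v_6], [v_7], [v_8]
  1-simplices (12): [v_0,v_1], [v_0,v_5], [v_1,v_5], [v_2,v_5], [v_2,v_7], [v_3,v_5], [v_3,v_6], [v_4,v_5], [v_4,v_8], [v_5,v_6], [v_5,v_7], [v_5,v_8]

so the chain groups are C_0 ≅ Z^9, C_1 ≅ Z^12.

The boundary map ∂_1: C_1 → C_0 sends each edge [p,q] (with p < q) to q − p. For instance
  ∂[v_5,v_6] = [v_6] − [v_5].
The resulting 9×12 matrix has rank 8, and its Smith normal form has invariant factors (1,1,1,1,1,1,1,1).

Now H_k = ker ∂_k / im ∂_{k+1}, so:

  H_0: rank C_0 − rank ∂_1 = 9 − 8 = 1, and the invariant factors of ∂_1 are all 1, so H_0 = Z.
  H_1: rank ker ∂_1 − rank ∂_2 = (12 − 8) − 0 = 4, and there is no ∂_2, so H_1 = Z^4.

H_0 = Z,  H_1 = Z^4.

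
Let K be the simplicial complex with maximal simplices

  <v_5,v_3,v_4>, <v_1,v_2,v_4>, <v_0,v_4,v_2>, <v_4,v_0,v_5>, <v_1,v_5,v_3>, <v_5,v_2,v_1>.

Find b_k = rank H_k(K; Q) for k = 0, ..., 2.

b_0 = 1, b_1 = 1, b_2 = 0.

Order the vertices as v_0 < v_1 < v_2 < v_3 < v_4 < v_5. Listing each simplex with vertices in this order, K has dimension 2 with simplices:

  0-simplices (6): [v_0], [v_1], [v_2], [v_3], [v_4], [v_5]
  1-simplices (12): [v_0,v_2], [v_0,v_4], [v_0,v_5], [v_1,v_2], [v_1,v_3], [v_1,v_4], [v_1,v_5], [v_2,v_4], [v_2,v_5], [v_3,v_4], [v_3,v_5], [v_4,v_5]
  2-simplices (6): [v_0,v_2,v_4], [v_0,v_4,v_5], [v_1,v_2,v_4], [v_1,v_2,v_5], [v_1,v_3,v_5], [v_3,v_4,v_5]

Hence C_0 ≅ Z^6, C_1 ≅ Z^12, C_2 ≅ Z^6.

Boundary ∂_1: C_1 → C_0 maps an edge to its endpoints' difference, ∂[p,q] = q − p. For instance
  ∂[v_1,v_4] = [v_4] − [v_1].
The resulting 6×12 matrix has rank 5, and its Smith normal form has invariant factors (1,1,1,1,1).

∂_2: C_2 → C_1 sends each 2-simplex [p,q,r] to [q,r] − [p,r] + [p,q]. For instance
  ∂[v_1,v_2,v_5] = [v_2,v_5] − [v_1,v_5] + [v_1,v_2],
  ∂[v_1,v_3,v_5] = [v_3,v_5] − [v_1,v_5] + [v_1,v_3].
The resulting 12×6 matrix has rank 6, and its Smith normal form has invariant factors (1,1,1,1,1,1).

Now H_k = ker ∂_k / im ∂_{k+1}, so:

  H_0: rank C_0 − rank ∂_1 = 6 − 5 = 1, and the invariant factors of ∂_1 are all 1, so H_0 ≅ Z.
  H_1: rank ker ∂_1 − rank ∂_2 = (12 − 5) − 6 = 1, and the invariant factors of ∂_2 are all 1, so H_1 ≅ Z.
  H_2: rank ker ∂_2 − rank ∂_3 = (6 − 6) − 0 = 0, and there is no ∂_3, so H_2 ≅ 0.

As a check, the Euler characteristic is 6 − 12 + 6 = 0, which agrees with 1 − 1 + 0 = 0.
(K is a triangulation of the cylinder S^1 x I.)

Hence the Betti numbers are b_0 = 1, b_1 = 1, b_2 = 0.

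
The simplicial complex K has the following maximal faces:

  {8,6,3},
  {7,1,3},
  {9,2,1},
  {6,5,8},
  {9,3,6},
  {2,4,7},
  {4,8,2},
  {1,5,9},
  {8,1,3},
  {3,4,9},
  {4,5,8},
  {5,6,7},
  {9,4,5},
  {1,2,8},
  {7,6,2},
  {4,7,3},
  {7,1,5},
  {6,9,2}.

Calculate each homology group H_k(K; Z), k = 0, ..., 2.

Fix the vertex order 1 < 2 < 3 < 4 < 5 < 6 < 7 < 8 < 9 and write every simplex with vertices in increasing order. Then dim K = 2 and the simplices of K are:

  0-simplices (9): [1], [2], [3], [4], [5], [6], [7], [8], [9]
  1-simplices (27): (27 of them)
  2-simplices (18): [1,2,8], [1,2,9], [1,3,7], [1,3,8], [1,5,7], [1,5,9], [2,4,7], [2,4,8], [2,6,7], [2,6,9], [3,4,7], [3,4,9], [3,6,8], [3,6,9], [4,5,8], [4,5,9], [5,6,7], [5,6,8]

so the chain groups are C_0 ≅ Z^9, C_1 ≅ Z^27, C_2 ≅ Z^18.

The boundary map ∂_1: C_1 → C_0 sends each edge [p,q] (with p < q) to q − p.
As a 9×27 matrix over Z this has rank 8, with invariant factors (1,1,1,1,1,1,1,1).

The boundary map ∂_2: C_2 → C_1 sends each 2-simplex [p,q,r] to [q,r] − [p,r] + [p,q]. For instance
  ∂[1,3,8] = [3,8] − [1,8] + [1,3],
  ∂[5,6,8] = [6,8] − [5,8] + [5,6].
The 27×18 boundary matrix has rank 17 and Smith normal form diag(1,1,1,1,1,1,1,1,1,1,1,1,1,1,1,1,1).

Reading off H_k = ker ∂_k / im ∂_{k+1}:

  H_0: rank C_0 − rank ∂_1 = 9 − 8 = 1, and the invariant factors of ∂_1 are all 1, so H_0 = Z.
  H_1: rank ker ∂_1 − rank ∂_2 = (27 − 8) − 17 = 2, and the invariant factors of ∂_2 are all 1, so H_1 = Z^2.
  H_2: rank ker ∂_2 − rank ∂_3 = (18 − 17) − 0 = 1, and there is no ∂_3, so H_2 = Z.

As a check, the Euler characteristic is 9 − 27 + 18 = 0, which agrees with 1 − 2 + 1 = 0.

H_0 = Z,  H_1 = Z^2,  H_2 = Z.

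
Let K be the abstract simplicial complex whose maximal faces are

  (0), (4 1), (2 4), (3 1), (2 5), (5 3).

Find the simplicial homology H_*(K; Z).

We work with the vertex ordering 0 < 1 < 2 < 3 < 4 < 5. The simplices of K, each written with vertices in increasing order, are:

  0-simplices (6): [0], [1], [2], [3], [4], [5]
  1-simplices (5): [1,3], [1,4], [2,4], [2,5], [3,5]

giving chain groups C_0 ≅ Z^6, C_1 ≅ Z^5.

The boundary map ∂_1: C_1 → C_0 is given by ∂[p,q] = [q] − [p].
The 6×5 boundary matrix has rank 4 and Smith normal form diag(1,1,1,1).

From H_k ≅ ker(∂_k) / im(∂_{k+1}) we obtain:

  H_0: rank C_0 − rank ∂_1 = 6 − 4 = 2, and the invariant factors of ∂_1 are all 1, so H_0 = Z^2.
  H_1: rank ker ∂_1 − rank ∂_2 = (5 − 4) − 0 = 1, and there is no ∂_2, so H_1 = Z.

As a check, the Euler characteristic is 6 − 5 = 1, which agrees with 2 − 1 = 1.

H_0 ≅ Z^2,  H_1 ≅ Z.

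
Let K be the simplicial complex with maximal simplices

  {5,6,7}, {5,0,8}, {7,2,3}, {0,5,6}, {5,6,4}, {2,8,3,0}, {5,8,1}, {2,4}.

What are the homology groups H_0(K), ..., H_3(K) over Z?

Order the vertices as 0 < 1 < 2 < 3 < 4 < 5 < 6 < 7 < 8. Listing each simplex with vertices in this order, K has dimension 3 with simplices:

  0-simplices (9): [0], [1], [2], [3], [4], [5], [6], [7], [8]
  1-simplices (19): [0,2], [0,3], [0,5], [0,6], [0,8], [1,5], [1,8], [2,3], [2,4], [2,7], [2,8], [3,7], [3,8], [4,5], [4,6], [5,6], [5,7], [5,8], [6,7]
  2-simplices (10): [0,2,3], [0,2,8], [0,3,8], [0,5,6], [0,5,8], [1,5,8], [2,3,7], [2,3,8], [4,5,6], [5,6,7]
  3-simplices (1): [0,2,3,8]

so the chain groups are C_0 ≅ Z^9, C_1 ≅ Z^19, C_2 ≅ Z^10, C_3 ≅ Z^1.

The boundary map ∂_1: C_1 → C_0 sends each edge [p,q] (with p < q) to q − p.
This gives a 9×19 integer matrix of rank 8; reducing to Smith normal form yields diagonal entries (1,1,1,1,1,1,1,1).

Boundary ∂_2: C_2 → C_1 acts by ∂[p,q,r] = [q,r] − [p,r] + [p,q]. For instance
  ∂[0,5,8] = [5,8] − [0,8] + [0,5],
  ∂[0,2,8] = [2,8] − [0,8] + [0,2].
This gives a 19×10 integer matrix of rank 9; reducing to Smith normal form yields diagonal entries (1,1,1,1,1,1,1,1,1).

∂_3: C_3 → C_2 sends each 3-simplex σ to the alternating sum Σ_i (−1)^i (σ with its i-th vertex removed). For instance
  ∂[0,2,3,8] = [2,3,8] − [0,3,8] + [0,2,8] − [0,2,3].
This gives a 10×1 integer matrix of rank 1; reducing to Smith normal form yields diagonal entries (1).

From H_k ≅ ker(∂_k) / im(∂_{k+1}) we obtain:

  H_0: rank C_0 − rank ∂_1 = 9 − 8 = 1, and the invariant factors of ∂_1 are all 1, so H_0 ≅ Z.
  H_1: rank ker ∂_1 − rank ∂_2 = (19 − 8) − 9 = 2, and the invariant factors of ∂_2 are all 1, so H_1 ≅ Z^2.
  H_2: rank ker ∂_2 − rank ∂_3 = (10 − 9) − 1 = 0, and the invariant factors of ∂_3 are all 1, so H_2 ≅ 0.
  H_3: rank ker ∂_3 − rank ∂_4 = (1 − 1) − 0 = 0, and there is no ∂_4, so H_3 ≅ 0.

As a check, the Euler characteristic is 9 − 19 + 10 − 1 = -1, which agrees with 1 − 2 + 0 − 0 = -1.

H_0 = Z,  H_1 = Z^2,  H_2 = 0,  H_3 = 0.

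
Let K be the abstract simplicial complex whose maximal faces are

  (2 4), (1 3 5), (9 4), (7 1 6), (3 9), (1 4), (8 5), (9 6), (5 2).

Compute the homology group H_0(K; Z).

K has 9 vertices, 13 edges, 2 triangles.
rank ∂_0 = 0, rank ∂_1 = 8 ⇒ b_0 = 9 − 0 − 8 = 1; all invariant factors of ∂_1 are 1 so no torsion. So H_0 = Z.

H_0 ≅ Z.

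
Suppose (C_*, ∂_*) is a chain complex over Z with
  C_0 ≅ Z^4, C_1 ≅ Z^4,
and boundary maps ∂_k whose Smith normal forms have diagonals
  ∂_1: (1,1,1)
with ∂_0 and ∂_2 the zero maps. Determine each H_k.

H_0 ≅ Z,  H_1 ≅ Z.

H_0: b_0 = 4 − 0 − 3 = 1; torsion from ∂_1 factors > 1: none. So H_0 ≅ Z.
H_1: b_1 = 4 − 3 − 0 = 1; torsion from ∂_2 factors > 1: none. So H_1 ≅ Z.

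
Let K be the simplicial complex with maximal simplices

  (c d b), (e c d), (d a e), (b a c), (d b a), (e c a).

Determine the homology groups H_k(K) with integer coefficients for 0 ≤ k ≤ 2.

Order the vertices as a < b < c < d < e. Listing each simplex with vertices in this order, K has dimension 2 with simplices:

  0-simplices (5): a, b, c, d, e
  1-simplices (9): ab, ac, ad, ae, bc, bd, cd, ce, de
  2-simplices (6): abc, abd, ace, ade, bcd, cde

giving chain groups C_0 ≅ Z^5, C_1 ≅ Z^9, C_2 ≅ Z^6.

Boundary ∂_1: C_1 → C_0 sends each edge [p,q] (with p < q) to q − p. For instance
  ∂ac = c − a.
As a 5×9 matrix over Z this has rank 4, with invariant factors (1,1,1,1).

The boundary map ∂_2: C_2 → C_1 sends each 2-simplex [p,q,r] to [q,r] − [p,r] + [p,q]. For instance
  ∂ade = de − ae + ad,
  ∂cde = de − ce + cd.
As a 9×6 matrix over Z this has rank 5, with invariant factors (1,1,1,1,1).

Reading off H_k = ker ∂_k / im ∂_{k+1}:

  H_0: rank C_0 − rank ∂_1 = 5 − 4 = 1, and the invariant factors of ∂_1 are all 1, so H_0 = Z.
  H_1: rank ker ∂_1 − rank ∂_2 = (9 − 4) − 5 = 0, and the invariant factors of ∂_2 are all 1, so H_1 = 0.
  H_2: rank ker ∂_2 − rank ∂_3 = (6 − 5) − 0 = 1, and there is no ∂_3, so H_2 = Z.

As a check, the Euler characteristic is 5 − 9 + 6 = 2, which agrees with 1 − 0 + 1 = 2.
(K is a triangulation of the 2-sphere S^2.)

H_0 = Z,  H_1 = 0,  H_2 = Z.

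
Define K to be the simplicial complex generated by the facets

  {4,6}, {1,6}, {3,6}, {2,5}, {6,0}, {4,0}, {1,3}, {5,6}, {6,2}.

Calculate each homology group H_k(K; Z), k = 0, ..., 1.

Fix the vertex order 0 < 1 < 2 < 3 < 4 < 5 < 6 and write every simplex with vertices in increasing order. Then dim K = 1 and the simplices of K are:

  0-simplices (7): [0], [1], [2], [3], [4], [5], [6]
  1-simplices (9): [0,4], [0,6], [1,3], [1,6], [2,5], [2,6], [3,6], [4,6], [5,6]

Hence C_0 ≅ Z^7, C_1 ≅ Z^9.

Boundary ∂_1: C_1 → C_0 sends each edge [p,q] (with p < q) to q − p. For instance
  ∂[0,6] = [6] − [0].
The 7×9 boundary matrix has rank 6 and Smith normal form diag(1,1,1,1,1,1).

Computing H_k = (kernel of ∂_k) / (image of ∂_{k+1}):

  H_0: rank C_0 − rank ∂_1 = 7 − 6 = 1, and the invariant factors of ∂_1 are all 1, so H_0 = Z.
  H_1: rank ker ∂_1 − rank ∂_2 = (9 − 6) − 0 = 3, and there is no ∂_2, so H_1 = Z^3.

As a check, the Euler characteristic is 7 − 9 = -2, which agrees with 1 − 3 = -2.

H_0 ≅ Z,  H_1 ≅ Z^3.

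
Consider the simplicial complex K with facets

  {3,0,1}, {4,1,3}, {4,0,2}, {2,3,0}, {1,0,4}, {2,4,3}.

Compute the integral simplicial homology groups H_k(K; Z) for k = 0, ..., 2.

Order the vertices as 0 < 1 < 2 < 3 < 4. Listing each simplex with vertices in this order, K has dimension 2 with simplices:

  0-simplices (5): [0], [1], [2], [3], [4]
  1-simplices (9): [0,1], [0,2], [0,3], [0,4], [1,3], [1,4], [2,3], [2,4], [3,4]
  2-simplices (6): [0,1,3], [0,1,4], [0,2,3], [0,2,4], [1,3,4], [2,3,4]

Hence C_0 ≅ Z^5, C_1 ≅ Z^9, C_2 ≅ Z^6.

Boundary ∂_1: C_1 → C_0 maps an edge to its endpoints' difference, ∂[p,q] = q − p. For instance
  ∂[1,4] = [4] − [1].
The 5×9 boundary matrix has rank 4 and Smith normal form diag(1,1,1,1).

Boundary ∂_2: C_2 → C_1 acts by ∂[p,q,r] = [q,r] − [p,r] + [p,q]. For instance
  ∂[0,1,3] = [1,3] − [0,3] + [0,1],
  ∂[1,3,4] = [3,4] − [1,4] + [1,3].
The resulting 9×6 matrix has rank 5, and its Smith normal form has invariant factors (1,1,1,1,1).

Computing H_k = (kernel of ∂_k) / (image of ∂_{k+1}):

  H_0: rank C_0 − rank ∂_1 = 5 − 4 = 1, and the invariant factors of ∂_1 are all 1, so H_0 ≅ Z.
  H_1: rank ker ∂_1 − rank ∂_2 = (9 − 4) − 5 = 0, and the invariant factors of ∂_2 are all 1, so H_1 ≅ 0.
  H_2: rank ker ∂_2 − rank ∂_3 = (6 − 5) − 0 = 1, and there is no ∂_3, so H_2 ≅ Z.

As a check, the Euler characteristic is 5 − 9 + 6 = 2, which agrees with 1 − 0 + 1 = 2.
(K is a triangulation of the 2-sphere S^2.)

H_0 = Z,  H_1 = 0,  H_2 = Z.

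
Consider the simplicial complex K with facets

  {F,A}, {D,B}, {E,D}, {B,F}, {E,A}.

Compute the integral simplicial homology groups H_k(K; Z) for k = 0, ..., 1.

K has 5 vertices, 5 edges.
rank ∂_0 = 0, rank ∂_1 = 4 ⇒ b_0 = 5 − 0 − 4 = 1; all invariant factors of ∂_1 are 1 so no torsion. So H_0 ≅ Z.
rank ∂_1 = 4, rank ∂_2 = 0 ⇒ b_1 = 5 − 4 − 0 = 1. So H_1 ≅ Z.

H_0 ≅ Z,  H_1 ≅ Z.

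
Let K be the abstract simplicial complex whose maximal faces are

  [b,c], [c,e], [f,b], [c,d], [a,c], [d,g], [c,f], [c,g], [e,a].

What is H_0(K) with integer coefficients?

Fix the vertex order a < b < c < d < e < f < g and write every simplex with vertices in increasing order. Then dim K = 1 and the simplices of K are:

  0-simplices (7): a, b, c, d, e, f, g
  1-simplices (9): ac, ae, bc, bf, cd, ce, cf, cg, dg

Hence C_0 ≅ Z^7, C_1 ≅ Z^9.

The boundary map ∂_1: C_1 → C_0 sends each edge [p,q] (with p < q) to q − p. For instance
  ∂cf = f − c.
This gives a 7×9 integer matrix of rank 6; reducing to Smith normal form yields diagonal entries (1,1,1,1,1,1).

Computing H_k = (kernel of ∂_k) / (image of ∂_{k+1}):

  H_0: rank C_0 − rank ∂_1 = 7 − 6 = 1, and the invariant factors of ∂_1 are all 1, so H_0 ≅ Z.

(K is a triangulation of a wedge of 3 circles.)

H_0 ≅ Z.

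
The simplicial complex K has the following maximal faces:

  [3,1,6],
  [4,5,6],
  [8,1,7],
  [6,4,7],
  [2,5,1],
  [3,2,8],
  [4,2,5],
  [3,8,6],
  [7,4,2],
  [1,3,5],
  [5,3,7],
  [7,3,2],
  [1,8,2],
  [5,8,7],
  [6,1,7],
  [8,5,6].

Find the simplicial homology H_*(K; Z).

We work with the vertex ordering 1 < 2 < 3 < 4 < 5 < 6 < 7 < 8. The simplices of K, each written with vertices in increasing order, are:

  0-simplices (8): [1], [2], [3], [4], [5], [6], [7], [8]
  1-simplices (24): (24 of them)
  2-simplices (16): [1,2,5], [1,2,8], [1,3,5], [1,3,6], [1,6,7], [1,7,8], [2,3,7], [2,3,8], [2,4,5], [2,4,7], [3,5,7], [3,6,8], [4,5,6], [4,6,7], [5,6,8], [5,7,8]

giving chain groups C_0 ≅ Z^8, C_1 ≅ Z^24, C_2 ≅ Z^16.

The boundary map ∂_1: C_1 → C_0 sends each edge [p,q] (with p < q) to q − p.
The resulting 8×24 matrix has rank 7, and its Smith normal form has invariant factors (1,1,1,1,1,1,1).

The boundary map ∂_2: C_2 → C_1 acts by ∂[p,q,r] = [q,r] − [p,r] + [p,q]. For instance
  ∂[2,4,5] = [4,5] − [2,5] + [2,4],
  ∂[2,3,7] = [3,7] − [2,7] + [2,3].
As a 24×16 matrix over Z this has rank 15, with invariant factors (1,1,1,1,1,1,1,1,1,1,1,1,1,1,1).

From H_k ≅ ker(∂_k) / im(∂_{k+1}) we obtain:

  H_0: rank C_0 − rank ∂_1 = 8 − 7 = 1, and the invariant factors of ∂_1 are all 1, so H_0 = Z.
  H_1: rank ker ∂_1 − rank ∂_2 = (24 − 7) − 15 = 2, and the invariant factors of ∂_2 are all 1, so H_1 = Z^2.
  H_2: rank ker ∂_2 − rank ∂_3 = (16 − 15) − 0 = 1, and there is no ∂_3, so H_2 = Z.

(K is a triangulation of the torus T^2.)

H_0 ≅ Z,  H_1 ≅ Z^2,  H_2 ≅ Z.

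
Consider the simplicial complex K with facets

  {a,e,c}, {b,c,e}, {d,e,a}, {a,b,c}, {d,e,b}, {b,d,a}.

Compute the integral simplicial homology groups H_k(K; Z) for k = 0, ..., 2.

H_0 ≅ Z,  H_1 = 0,  H_2 ≅ Z.

K has 5 vertices, 9 edges, 6 triangles.
rank ∂_0 = 0, rank ∂_1 = 4 ⇒ b_0 = 5 − 0 − 4 = 1; all invariant factors of ∂_1 are 1 so no torsion. So H_0 = Z.
rank ∂_1 = 4, rank ∂_2 = 5 ⇒ b_1 = 9 − 4 − 5 = 0; all invariant factors of ∂_2 are 1 so no torsion. So H_1 = 0.
rank ∂_2 = 5, rank ∂_3 = 0 ⇒ b_2 = 6 − 5 − 0 = 1. So H_2 = Z.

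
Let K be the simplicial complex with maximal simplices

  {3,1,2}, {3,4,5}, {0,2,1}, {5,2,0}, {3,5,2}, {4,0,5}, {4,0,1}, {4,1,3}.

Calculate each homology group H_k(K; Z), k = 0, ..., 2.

H_0 ≅ Z,  H_1 = 0,  H_2 ≅ Z.

Fix the vertex order 0 < 1 < 2 < 3 < 4 < 5 and write every simplex with vertices in increasing order. Then dim K = 2 and the simplices of K are:

  0-simplices (6): [0], [1], [2], [3], [4], [5]
  1-simplices (12): [0,1], [0,2], [0,4], [0,5], [1,2], [1,3], [1,4], [2,3], [2,5], [3,4], [3,5], [4,5]
  2-simplices (8): [0,1,2], [0,1,4], [0,2,5], [0,4,5], [1,2,3], [1,3,4], [2,3,5], [3,4,5]

so the chain groups are C_0 ≅ Z^6, C_1 ≅ Z^12, C_2 ≅ Z^8.

Boundary ∂_1: C_1 → C_0 maps an edge to its endpoints' difference, ∂[p,q] = q − p.
This gives a 6×12 integer matrix of rank 5; reducing to Smith normal form yields diagonal entries (1,1,1,1,1).

∂_2: C_2 → C_1 sends each 2-simplex [p,q,r] to [q,r] − [p,r] + [p,q]. For instance
  ∂[0,2,5] = [2,5] − [0,5] + [0,2],
  ∂[3,4,5] = [4,5] − [3,5] + [3,4].
This gives a 12×8 integer matrix of rank 7; reducing to Smith normal form yields diagonal entries (1,1,1,1,1,1,1).

Now H_k = ker ∂_k / im ∂_{k+1}, so:

  H_0: rank C_0 − rank ∂_1 = 6 − 5 = 1, and the invariant factors of ∂_1 are all 1, so H_0 = Z.
  H_1: rank ker ∂_1 − rank ∂_2 = (12 − 5) − 7 = 0, and the invariant factors of ∂_2 are all 1, so H_1 = 0.
  H_2: rank ker ∂_2 − rank ∂_3 = (8 − 7) − 0 = 1, and there is no ∂_3, so H_2 = Z.

(K is a triangulation of the 2-sphere S^2.)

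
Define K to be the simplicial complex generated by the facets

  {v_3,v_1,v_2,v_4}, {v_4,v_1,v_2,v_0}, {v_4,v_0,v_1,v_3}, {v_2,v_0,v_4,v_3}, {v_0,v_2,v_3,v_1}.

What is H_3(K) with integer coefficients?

We work with the vertex ordering v_0 < v_1 < v_2 < v_3 < v_4. The simplices of K, each written with vertices in increasing order, are:

  0-simplices (5): [v_0], [v_1], [v_2], [v_3], [v_4]
  1-simplices (10): [v_0,v_1], [v_0,v_2], [v_0,v_3], [v_0,v_4], [v_1,v_2], [v_1,v_3], [v_1,v_4], [v_2,v_3], [v_2,v_4], [v_3,v_4]
  2-simplices (10): [v_0,v_1,v_2], [v_0,v_1,v_3], [v_0,v_1,v_4], [v_0,v_2,v_3], [v_0,v_2,v_4], [v_0,v_3,v_4], [v_1,v_2,v_3], [v_1,v_2,v_4], [v_1,v_3,v_4], [v_2,v_3,v_4]
  3-simplices (5): [v_0,v_1,v_2,v_3], [v_0,v_1,v_2,v_4], [v_0,v_1,v_3,v_4], [v_0,v_2,v_3,v_4], [v_1,v_2,v_3,v_4]

Hence C_0 ≅ Z^5, C_1 ≅ Z^10, C_2 ≅ Z^10, C_3 ≅ Z^5.

Boundary ∂_1: C_1 → C_0 sends each edge [p,q] (with p < q) to q − p. For instance
  ∂[v_0,v_3] = [v_3] − [v_0].
The resulting 5×10 matrix has rank 4, and its Smith normal form has invariant factors (1,1,1,1).

Boundary ∂_2: C_2 → C_1 acts by ∂[p,q,r] = [q,r] − [p,r] + [p,q]. For instance
  ∂[v_0,v_3,v_4] = [v_3,v_4] − [v_0,v_4] + [v_0,v_3],
  ∂[v_0,v_2,v_4] = [v_2,v_4] − [v_0,v_4] + [v_0,v_2].
The 10×10 boundary matrix has rank 6 and Smith normal form diag(1,1,1,1,1,1).

∂_3: C_3 → C_2 sends each 3-simplex σ to the alternating sum Σ_i (−1)^i (σ with its i-th vertex removed). For instance
  ∂[v_0,v_2,v_3,v_4] = [v_2,v_3,v_4] − [v_0,v_3,v_4] + [v_0,v_2,v_4] − [v_0,v_2,v_3],
  ∂[v_0,v_1,v_3,v_4] = [v_1,v_3,v_4] − [v_0,v_3,v_4] + [v_0,v_1,v_4] − [v_0,v_1,v_3].
This gives a 10×5 integer matrix of rank 4; reducing to Smith normal form yields diagonal entries (1,1,1,1).

Computing H_k = (kernel of ∂_k) / (image of ∂_{k+1}):

  H_3: rank ker ∂_3 − rank ∂_4 = (5 − 4) − 0 = 1, and there is no ∂_4, so H_3 = Z.

H_3 = Z.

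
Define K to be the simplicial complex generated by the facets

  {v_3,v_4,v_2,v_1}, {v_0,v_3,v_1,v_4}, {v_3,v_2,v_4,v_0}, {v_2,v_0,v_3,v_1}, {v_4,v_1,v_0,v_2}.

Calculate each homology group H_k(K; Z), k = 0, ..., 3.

H_0 = Z,  H_1 = 0,  H_2 = 0,  H_3 = Z.

Take the total order v_0 < v_1 < v_2 < v_3 < v_4 on the vertex set. Then K (dimension 3) consists of the simplices:

  0-simplices (5): [v_0], [v_1], [v_2], [v_3], [v_4]
  1-simplices (10): [v_0,v_1], [v_0,v_2], [v_0,v_3], [v_0,v_4], [v_1,v_2], [v_1,v_3], [v_1,v_4], [v_2,v_3], [v_2,v_4], [v_3,v_4]
  2-simplices (10): [v_0,v_1,v_2], [v_0,v_1,v_3], [v_0,v_1,v_4], [v_0,v_2,v_3], [v_0,v_2,v_4], [v_0,v_3,v_4], [v_1,v_2,v_3], [v_1,v_2,v_4], [v_1,v_3,v_4], [v_2,v_3,v_4]
  3-simplices (5): [v_0,v_1,v_2,v_3], [v_0,v_1,v_2,v_4], [v_0,v_1,v_3,v_4], [v_0,v_2,v_3,v_4], [v_1,v_2,v_3,v_4]

so the chain groups are C_0 ≅ Z^5, C_1 ≅ Z^10, C_2 ≅ Z^10, C_3 ≅ Z^5.

The boundary map ∂_1: C_1 → C_0 sends each edge [p,q] (with p < q) to q − p.
The 5×10 boundary matrix has rank 4 and Smith normal form diag(1,1,1,1).

∂_2: C_2 → C_1 acts by ∂[p,q,r] = [q,r] − [p,r] + [p,q]. For instance
  ∂[v_0,v_2,v_4] = [v_2,v_4] − [v_0,v_4] + [v_0,v_2],
  ∂[v_1,v_2,v_3] = [v_2,v_3] − [v_1,v_3] + [v_1,v_2].
The resulting 10×10 matrix has rank 6, and its Smith normal form has invariant factors (1,1,1,1,1,1).

∂_3: C_3 → C_2 sends each 3-simplex σ to the alternating sum Σ_i (−1)^i (σ with its i-th vertex removed). For instance
  ∂[v_0,v_2,v_3,v_4] = [v_2,v_3,v_4] − [v_0,v_3,v_4] + [v_0,v_2,v_4] − [v_0,v_2,v_3],
  ∂[v_1,v_2,v_3,v_4] = [v_2,v_3,v_4] − [v_1,v_3,v_4] + [v_1,v_2,v_4] − [v_1,v_2,v_3].
This gives a 10×5 integer matrix of rank 4; reducing to Smith normal form yields diagonal entries (1,1,1,1).

Computing H_k = (kernel of ∂_k) / (image of ∂_{k+1}):

  H_0: rank C_0 − rank ∂_1 = 5 − 4 = 1, and the invariant factors of ∂_1 are all 1, so H_0 = Z.
  H_1: rank ker ∂_1 − rank ∂_2 = (10 − 4) − 6 = 0, and the invariant factors of ∂_2 are all 1, so H_1 = 0.
  H_2: rank ker ∂_2 − rank ∂_3 = (10 − 6) − 4 = 0, and the invariant factors of ∂_3 are all 1, so H_2 = 0.
  H_3: rank ker ∂_3 − rank ∂_4 = (5 − 4) − 0 = 1, and there is no ∂_4, so H_3 = Z.

As a check, the Euler characteristic is 5 − 10 + 10 − 5 = 0, which agrees with 1 − 0 + 0 − 1 = 0.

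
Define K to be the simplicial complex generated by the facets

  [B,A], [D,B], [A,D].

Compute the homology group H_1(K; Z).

We work with the vertex ordering A < B < D. The simplices of K, each written with vertices in increasing order, are:

  0-simplices (3): A, B, D
  1-simplices (3): AB, AD, BD

so the chain groups are C_0 ≅ Z^3, C_1 ≅ Z^3.

The boundary map ∂_1: C_1 → C_0 sends each edge [p,q] (with p < q) to q − p. For instance
  ∂AD = D − A.
This gives a 3×3 integer matrix of rank 2; reducing to Smith normal form yields diagonal entries (1,1).

Reading off H_k = ker ∂_k / im ∂_{k+1}:

  H_1: rank ker ∂_1 − rank ∂_2 = (3 − 2) − 0 = 1, and there is no ∂_2, so H_1 ≅ Z.

H_1 ≅ Z.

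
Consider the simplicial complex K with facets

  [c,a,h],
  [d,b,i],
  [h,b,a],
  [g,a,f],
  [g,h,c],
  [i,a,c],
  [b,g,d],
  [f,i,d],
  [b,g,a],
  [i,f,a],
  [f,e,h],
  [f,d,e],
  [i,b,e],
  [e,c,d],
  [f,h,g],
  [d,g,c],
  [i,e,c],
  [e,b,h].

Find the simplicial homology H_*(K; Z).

H_0 ≅ Z,  H_1 ≅ Z ⊕ Z/2,  H_2 = 0.

Order the vertices as a < b < c < d < e < f < g < h < i. Listing each simplex with vertices in this order, K has dimension 2 with simplices:

  0-simplices (9): a, b, c, d, e, f, g, h, i
  1-simplices (27): ab, ac, af, ag, ah, ai, bd, be, bg, bh, bi, cd, ce, cg, ch, ci, de, df, dg, di, ef, eh, ei, fg, fh, fi, gh
  2-simplices (18): abg, abh, ach, aci, afg, afi, bdg, bdi, beh, bei, cde, cdg, cei, cgh, def, dfi, efh, fgh

giving chain groups C_0 ≅ Z^9, C_1 ≅ Z^27, C_2 ≅ Z^18.

Boundary ∂_1: C_1 → C_0 is given by ∂[p,q] = [q] − [p]. For instance
  ∂gh = h − g.
As a 9×27 matrix over Z this has rank 8, with invariant factors (1,1,1,1,1,1,1,1).

Boundary ∂_2: C_2 → C_1 maps a triangle to the signed sum of its edges. For instance
  ∂beh = eh − bh + be,
  ∂cei = ei − ci + ce.
The resulting 27×18 matrix has rank 18, and its Smith normal form has invariant factors (1,1,1,1,1,1,1,1,1,1,1,1,1,1,1,1,1,2).

Computing H_k = (kernel of ∂_k) / (image of ∂_{k+1}):

  H_0: rank C_0 − rank ∂_1 = 9 − 8 = 1, and the invariant factors of ∂_1 are all 1, so H_0 ≅ Z.
  H_1: rank ker ∂_1 − rank ∂_2 = (27 − 8) − 18 = 1, and ∂_2 has invariant factor 2 > 1, so H_1 ≅ Z ⊕ Z/2.
  H_2: rank ker ∂_2 − rank ∂_3 = (18 − 18) − 0 = 0, and there is no ∂_3, so H_2 ≅ 0.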